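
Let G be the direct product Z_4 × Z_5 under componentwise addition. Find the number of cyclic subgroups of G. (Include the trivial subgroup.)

6

Each element a generates a cyclic subgroup ⟨a⟩; distinct elements may generate the same one (a cyclic group of order d has φ(d) generators).
Cyclic subgroups by order — order 1: 1; order 2: 1; order 4: 1; order 5: 1; order 10: 1; order 20: 1.
Total: 6.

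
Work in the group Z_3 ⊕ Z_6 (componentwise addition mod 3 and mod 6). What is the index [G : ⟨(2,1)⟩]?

3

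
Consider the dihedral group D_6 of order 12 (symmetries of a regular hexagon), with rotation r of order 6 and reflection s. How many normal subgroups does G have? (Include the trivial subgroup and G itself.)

G has 16 subgroups. Checking conjugation-invariance by order — order 1: 1/1 normal; order 2: 1/7 normal; order 3: 1/1 normal; order 4: 0/3 normal; order 6: 3/3 normal; order 12: 1/1 normal.
Total normal subgroups: 7.

7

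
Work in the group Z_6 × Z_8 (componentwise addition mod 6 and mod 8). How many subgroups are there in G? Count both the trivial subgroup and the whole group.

|G| = 48, so by Lagrange every subgroup order divides 48. Divisors: 1, 2, 3, 4, 6, 8, 12, 16, 24, 48.
Subgroups by order — order 1: 1; order 2: 3; order 3: 1; order 4: 3; order 6: 3; order 8: 3; order 12: 3; order 16: 1; order 24: 3; order 48: 1.
Total: 1 + 3 + 1 + 3 + 3 + 3 + 3 + 1 + 3 + 1 = 22.

22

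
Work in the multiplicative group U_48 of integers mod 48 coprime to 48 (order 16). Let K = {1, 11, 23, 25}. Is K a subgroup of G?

No

11 ∈ K but its inverse 35 ∉ K, so K is not a subgroup.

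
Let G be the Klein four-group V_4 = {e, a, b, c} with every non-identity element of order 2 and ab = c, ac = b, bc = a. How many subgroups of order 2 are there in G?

|G| = 4 and 2 | 4, so subgroups of order 2 are possible by Lagrange.
The subgroups of order 2 are: {e, a}; {e, b}; {e, c}.
So G has 3 subgroups of order 2.

3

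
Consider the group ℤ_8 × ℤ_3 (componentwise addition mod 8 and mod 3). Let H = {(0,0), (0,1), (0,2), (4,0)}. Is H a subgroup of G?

Closure fails: (0,1) + (4,0) = (4,1) ∉ H. So H is not a subgroup.

No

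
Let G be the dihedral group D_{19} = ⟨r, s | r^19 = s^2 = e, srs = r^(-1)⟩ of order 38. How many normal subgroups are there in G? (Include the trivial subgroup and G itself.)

G has 22 subgroups. Checking conjugation-invariance by order — order 1: 1/1 normal; order 2: 0/19 normal; order 19: 1/1 normal; order 38: 1/1 normal.
Total normal subgroups: 3.

3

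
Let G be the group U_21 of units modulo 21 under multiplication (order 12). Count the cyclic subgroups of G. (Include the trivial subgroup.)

8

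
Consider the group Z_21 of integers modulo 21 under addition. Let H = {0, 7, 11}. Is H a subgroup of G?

11 ∈ H but its inverse 10 ∉ H, so H is not a subgroup.

No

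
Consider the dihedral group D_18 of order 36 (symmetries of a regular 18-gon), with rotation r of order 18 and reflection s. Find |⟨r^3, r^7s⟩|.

|⟨r^3⟩| = 6 and |⟨r^7s⟩| = 2, so |H| is a multiple of lcm(6, 2) = 6 and divides |G| = 36.
Closing under the operation: H = {e, r^3, r^6, r^9, r^12, r^15, rs, r^4s, r^7s, r^10s, r^13s, r^16s}, so |H| = 12.

12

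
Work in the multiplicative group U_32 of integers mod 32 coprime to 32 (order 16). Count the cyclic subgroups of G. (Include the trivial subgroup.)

Each element a generates a cyclic subgroup ⟨a⟩; distinct elements may generate the same one (a cyclic group of order d has φ(d) generators).
Cyclic subgroups by order — order 1: 1; order 2: 3; order 4: 2; order 8: 2.
Total: 8.

8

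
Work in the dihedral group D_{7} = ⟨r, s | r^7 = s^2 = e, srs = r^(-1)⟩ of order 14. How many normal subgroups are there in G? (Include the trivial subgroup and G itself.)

3

G has 10 subgroups. Checking conjugation-invariance by order — order 1: 1/1 normal; order 2: 0/7 normal; order 7: 1/1 normal; order 14: 1/1 normal.
Total normal subgroups: 3.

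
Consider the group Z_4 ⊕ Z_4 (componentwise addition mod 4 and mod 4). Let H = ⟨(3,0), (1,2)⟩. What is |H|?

8

|⟨(3,0)⟩| = 4 and |⟨(1,2)⟩| = 4, so |H| is a multiple of lcm(4, 4) = 4 and divides |G| = 16.
Closing under the operation: H = {(0,0), (0,2), (1,0), (1,2), (2,0), (2,2), (3,0), (3,2)}, so |H| = 8.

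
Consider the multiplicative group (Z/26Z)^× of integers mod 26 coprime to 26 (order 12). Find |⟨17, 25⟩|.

|⟨17⟩| = 6 and |⟨25⟩| = 2, so |H| is a multiple of lcm(6, 2) = 6 and divides |G| = 12.
Closing under the operation: H = {1, 3, 9, 17, 23, 25}, so |H| = 6.

6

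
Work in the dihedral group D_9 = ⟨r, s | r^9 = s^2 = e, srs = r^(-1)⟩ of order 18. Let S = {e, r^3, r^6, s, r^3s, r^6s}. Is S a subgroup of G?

|S| = 6 divides |G| = 18, consistent with Lagrange.
S contains the identity, every element's inverse is in S, and S is closed under ·: it is a subgroup.

Yes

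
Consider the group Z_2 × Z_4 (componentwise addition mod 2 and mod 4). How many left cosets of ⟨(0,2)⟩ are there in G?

4

|⟨(0,2)⟩| = 2 and |G| = 8.
By Lagrange, [G : H] = |G|/|H| = 8/2 = 4.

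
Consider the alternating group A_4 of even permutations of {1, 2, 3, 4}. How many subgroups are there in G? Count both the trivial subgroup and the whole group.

|G| = 12, so by Lagrange every subgroup order divides 12. Divisors: 1, 2, 3, 4, 6, 12.
Subgroups by order — order 1: 1; order 2: 3; order 3: 4; order 4: 1; order 6: 0; order 12: 1.
Total: 1 + 3 + 4 + 1 + 0 + 1 = 10.

10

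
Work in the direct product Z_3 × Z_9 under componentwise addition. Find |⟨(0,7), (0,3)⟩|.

|⟨(0,7)⟩| = 9 and |⟨(0,3)⟩| = 3, so |H| is a multiple of lcm(9, 3) = 9 and divides |G| = 27.
Closing under the operation: H = {(0,0), (0,1), (0,2), (0,3), (0,4), (0,5), (0,6), (0,7), (0,8)}, so |H| = 9.

9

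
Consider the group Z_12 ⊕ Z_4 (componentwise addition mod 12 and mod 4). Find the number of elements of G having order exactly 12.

24

An element (a,b) has order lcm(ord(a), ord(b)); count pairs with lcm equal to 12.
Enumerating gives 24 such elements.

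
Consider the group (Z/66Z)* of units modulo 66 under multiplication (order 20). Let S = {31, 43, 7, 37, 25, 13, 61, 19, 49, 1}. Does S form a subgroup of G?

Yes

|S| = 10 divides |G| = 20, consistent with Lagrange.
S contains the identity, every element's inverse is in S, and S is closed under ·: it is a subgroup.
In fact S = ⟨7⟩.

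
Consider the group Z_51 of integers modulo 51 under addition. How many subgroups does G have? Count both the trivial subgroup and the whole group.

4

Subgroups of the cyclic group Z_51 correspond bijectively to divisors of 51.
Divisors of 51: 1, 3, 17, 51.
So Z_51 has 4 subgroups.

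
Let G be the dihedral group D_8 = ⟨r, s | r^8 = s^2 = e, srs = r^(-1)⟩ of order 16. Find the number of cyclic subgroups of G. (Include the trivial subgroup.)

12

A cyclic subgroup of order d is generated by each of its φ(d) elements of order d, so the cyclic subgroups of order d number (#elements of order d)/φ(d).
Cyclic subgroups by order — order 1: 1; order 2: 9; order 4: 1; order 8: 1.
Total: 12.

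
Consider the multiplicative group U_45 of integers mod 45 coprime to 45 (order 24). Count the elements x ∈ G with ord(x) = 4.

The elements of order 4 are: 8, 17, 28, 37.
That's 4.

4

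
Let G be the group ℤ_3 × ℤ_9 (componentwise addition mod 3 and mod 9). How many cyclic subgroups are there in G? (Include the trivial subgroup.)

8

A cyclic subgroup of order d is generated by each of its φ(d) elements of order d, so the cyclic subgroups of order d number (#elements of order d)/φ(d).
Cyclic subgroups by order — order 1: 1; order 3: 4; order 9: 3.
Total: 8.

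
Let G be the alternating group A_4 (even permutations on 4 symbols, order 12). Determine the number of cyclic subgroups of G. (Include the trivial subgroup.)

A cyclic subgroup of order d is generated by each of its φ(d) elements of order d, so the cyclic subgroups of order d number (#elements of order d)/φ(d).
Cyclic subgroups by order — order 1: 1; order 2: 3; order 3: 4.
Total: 8.

8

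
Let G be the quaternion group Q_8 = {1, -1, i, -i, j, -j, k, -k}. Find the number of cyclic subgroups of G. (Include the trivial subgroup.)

5

A cyclic subgroup of order d is generated by each of its φ(d) elements of order d, so the cyclic subgroups of order d number (#elements of order d)/φ(d).
Cyclic subgroups by order — order 1: 1; order 2: 1; order 4: 3.
Total: 5.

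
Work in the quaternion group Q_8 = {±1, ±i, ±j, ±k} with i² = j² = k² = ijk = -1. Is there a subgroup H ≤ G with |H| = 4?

4 | 8. A subgroup of order 4 is {1, -1, i, -i}.

Yes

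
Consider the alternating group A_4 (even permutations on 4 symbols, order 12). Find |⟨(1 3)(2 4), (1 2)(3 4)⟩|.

|⟨(1 3)(2 4)⟩| = 2 and |⟨(1 2)(3 4)⟩| = 2, so |H| is a multiple of lcm(2, 2) = 2 and divides |G| = 12.
Closing under the operation: H = {e, (1 2)(3 4), (1 3)(2 4), (1 4)(2 3)}, so |H| = 4.

4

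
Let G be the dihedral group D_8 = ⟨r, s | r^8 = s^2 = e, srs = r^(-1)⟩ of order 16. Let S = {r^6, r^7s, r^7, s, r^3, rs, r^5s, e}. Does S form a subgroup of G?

No

r^6 ∈ S but its inverse r^2 ∉ S, so S is not a subgroup.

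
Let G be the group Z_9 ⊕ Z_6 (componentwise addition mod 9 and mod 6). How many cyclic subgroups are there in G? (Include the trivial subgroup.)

16

A cyclic subgroup of order d is generated by each of its φ(d) elements of order d, so the cyclic subgroups of order d number (#elements of order d)/φ(d).
Cyclic subgroups by order — order 1: 1; order 2: 1; order 3: 4; order 6: 4; order 9: 3; order 18: 3.
Total: 16.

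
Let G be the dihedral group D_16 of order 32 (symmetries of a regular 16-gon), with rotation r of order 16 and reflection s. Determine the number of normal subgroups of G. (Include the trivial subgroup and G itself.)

8

G has 36 subgroups. Checking conjugation-invariance by order — order 1: 1/1 normal; order 2: 1/17 normal; order 4: 1/9 normal; order 8: 1/5 normal; order 16: 3/3 normal; order 32: 1/1 normal.
Total normal subgroups: 8.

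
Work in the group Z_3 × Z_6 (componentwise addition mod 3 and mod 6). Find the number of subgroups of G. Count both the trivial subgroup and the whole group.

|G| = 18, so by Lagrange every subgroup order divides 18. Divisors: 1, 2, 3, 6, 9, 18.
Subgroups by order — order 1: 1; order 2: 1; order 3: 4; order 6: 4; order 9: 1; order 18: 1.
Total: 1 + 1 + 4 + 4 + 1 + 1 = 12.

12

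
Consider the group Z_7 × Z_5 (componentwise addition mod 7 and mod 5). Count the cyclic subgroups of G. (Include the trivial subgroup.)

4

A cyclic subgroup of order d is generated by each of its φ(d) elements of order d, so the cyclic subgroups of order d number (#elements of order d)/φ(d).
Cyclic subgroups by order — order 1: 1; order 5: 1; order 7: 1; order 35: 1.
Total: 4.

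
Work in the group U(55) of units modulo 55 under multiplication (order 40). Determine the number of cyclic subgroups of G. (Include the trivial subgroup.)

12

Each element a generates a cyclic subgroup ⟨a⟩; distinct elements may generate the same one (a cyclic group of order d has φ(d) generators).
Cyclic subgroups by order — order 1: 1; order 2: 3; order 4: 2; order 5: 1; order 10: 3; order 20: 2.
Total: 12.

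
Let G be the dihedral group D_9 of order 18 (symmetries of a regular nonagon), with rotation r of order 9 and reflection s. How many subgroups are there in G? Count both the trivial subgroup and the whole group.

|G| = 18, so by Lagrange every subgroup order divides 18. Divisors: 1, 2, 3, 6, 9, 18.
Subgroups by order — order 1: 1; order 2: 9; order 3: 1; order 6: 3; order 9: 1; order 18: 1.
Total: 1 + 9 + 1 + 3 + 1 + 1 = 16.

16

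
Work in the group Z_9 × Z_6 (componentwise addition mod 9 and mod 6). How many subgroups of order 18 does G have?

|G| = 54 and 18 | 54, so subgroups of order 18 are possible by Lagrange.
The subgroups of order 18 are: {(0,0), (0,1), (0,2), (0,3), (0,4), (0,5), (3,0), (3,1), (3,2), (3,3), (3,4), (3,5), (6,0), (6,1), (6,2), (6,3), (6,4), (6,5)}; {(0,0), (0,3), (1,0), (1,3), (2,0), (2,3), (3,0), (3,3), (4,0), (4,3), (5,0), (5,3), (6,0), (6,3), (7,0), (7,3), (8,0), (8,3)}; {(0,0), (0,3), (1,1), (1,4), (2,2), (2,5), (3,0), (3,3), (4,1), (4,4), (5,2), (5,5), (6,0), (6,3), (7,1), (7,4), (8,2), (8,5)}; {(0,0), (0,3), (1,2), (1,5), (2,1), (2,4), (3,0), (3,3), (4,2), (4,5), (5,1), (5,4), (6,0), (6,3), (7,2), (7,5), (8,1), (8,4)}.
So G has 4 subgroups of order 18.

4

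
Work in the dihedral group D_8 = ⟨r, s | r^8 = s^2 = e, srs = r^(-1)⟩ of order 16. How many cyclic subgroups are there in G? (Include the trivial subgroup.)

12

Group the elements of G by the cyclic subgroup they generate; each cyclic subgroup of order d accounts for φ(d) elements.
Cyclic subgroups by order — order 1: 1; order 2: 9; order 4: 1; order 8: 1.
Total: 12.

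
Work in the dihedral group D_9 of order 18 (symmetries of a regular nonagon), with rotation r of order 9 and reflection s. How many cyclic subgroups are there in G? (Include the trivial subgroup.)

12

Group the elements of G by the cyclic subgroup they generate; each cyclic subgroup of order d accounts for φ(d) elements.
Cyclic subgroups by order — order 1: 1; order 2: 9; order 3: 1; order 9: 1.
Total: 12.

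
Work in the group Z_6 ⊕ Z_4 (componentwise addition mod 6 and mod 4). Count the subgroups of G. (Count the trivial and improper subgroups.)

16

|G| = 24, so by Lagrange every subgroup order divides 24. Divisors: 1, 2, 3, 4, 6, 8, 12, 24.
Subgroups by order — order 1: 1; order 2: 3; order 3: 1; order 4: 3; order 6: 3; order 8: 1; order 12: 3; order 24: 1.
Total: 1 + 3 + 1 + 3 + 3 + 1 + 3 + 1 = 16.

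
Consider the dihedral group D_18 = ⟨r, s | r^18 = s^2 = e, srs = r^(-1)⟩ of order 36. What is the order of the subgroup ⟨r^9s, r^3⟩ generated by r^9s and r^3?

12

|⟨r^9s⟩| = 2 and |⟨r^3⟩| = 6, so |H| is a multiple of lcm(2, 6) = 6 and divides |G| = 36.
Closing under the operation: H = {e, r^3, r^6, r^9, r^12, r^15, s, r^3s, r^6s, r^9s, r^12s, r^15s}, so |H| = 12.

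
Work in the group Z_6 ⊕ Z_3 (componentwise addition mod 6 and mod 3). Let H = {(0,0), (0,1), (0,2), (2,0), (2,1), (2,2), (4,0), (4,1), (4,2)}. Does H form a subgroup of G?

|H| = 9 divides |G| = 18, consistent with Lagrange.
H contains the identity, every element's inverse is in H, and H is closed under +: it is a subgroup.

Yes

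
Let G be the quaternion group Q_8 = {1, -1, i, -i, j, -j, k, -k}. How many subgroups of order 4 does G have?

3

|G| = 8 and 4 | 8, so subgroups of order 4 are possible by Lagrange.
The subgroups of order 4 are: {1, -1, i, -i}; {1, -1, j, -j}; {1, -1, k, -k}.
So G has 3 subgroups of order 4.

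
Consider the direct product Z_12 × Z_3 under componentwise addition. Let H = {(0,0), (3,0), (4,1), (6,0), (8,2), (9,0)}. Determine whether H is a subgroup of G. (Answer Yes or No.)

No

Closure fails: (9,0) + (8,2) = (5,2) ∉ H. So H is not a subgroup.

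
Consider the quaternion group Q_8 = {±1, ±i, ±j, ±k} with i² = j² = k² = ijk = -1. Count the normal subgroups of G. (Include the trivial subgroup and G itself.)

6

G has 6 subgroups. Checking conjugation-invariance by order — order 1: 1/1 normal; order 2: 1/1 normal; order 4: 3/3 normal; order 8: 1/1 normal.
Total normal subgroups: 6.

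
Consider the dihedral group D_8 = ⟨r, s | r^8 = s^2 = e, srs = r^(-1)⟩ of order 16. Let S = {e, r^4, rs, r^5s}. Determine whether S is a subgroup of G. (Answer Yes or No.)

Yes

|S| = 4 divides |G| = 16, consistent with Lagrange.
S contains the identity, every element's inverse is in S, and S is closed under ·: it is a subgroup.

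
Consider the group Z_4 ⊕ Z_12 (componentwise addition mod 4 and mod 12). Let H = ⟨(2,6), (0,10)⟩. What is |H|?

12

|⟨(2,6)⟩| = 2 and |⟨(0,10)⟩| = 6, so |H| is a multiple of lcm(2, 6) = 6 and divides |G| = 48.
Closing under the operation: H = {(0,0), (0,2), (0,4), (0,6), (0,8), (0,10), (2,0), (2,2), (2,4), (2,6), (2,8), (2,10)}, so |H| = 12.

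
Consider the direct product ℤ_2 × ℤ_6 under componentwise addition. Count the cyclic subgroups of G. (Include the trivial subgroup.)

A cyclic subgroup of order d is generated by each of its φ(d) elements of order d, so the cyclic subgroups of order d number (#elements of order d)/φ(d).
Cyclic subgroups by order — order 1: 1; order 2: 3; order 3: 1; order 6: 3.
Total: 8.

8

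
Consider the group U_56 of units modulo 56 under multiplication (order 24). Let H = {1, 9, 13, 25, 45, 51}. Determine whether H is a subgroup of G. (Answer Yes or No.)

45 ∈ H but its inverse 5 ∉ H, so H is not a subgroup.

No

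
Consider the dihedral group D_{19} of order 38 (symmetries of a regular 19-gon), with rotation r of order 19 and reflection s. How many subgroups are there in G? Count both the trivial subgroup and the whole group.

22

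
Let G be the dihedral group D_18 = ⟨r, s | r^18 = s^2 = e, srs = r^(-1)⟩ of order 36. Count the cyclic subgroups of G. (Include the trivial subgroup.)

24

Each element a generates a cyclic subgroup ⟨a⟩; distinct elements may generate the same one (a cyclic group of order d has φ(d) generators).
Cyclic subgroups by order — order 1: 1; order 2: 19; order 3: 1; order 6: 1; order 9: 1; order 18: 1.
Total: 24.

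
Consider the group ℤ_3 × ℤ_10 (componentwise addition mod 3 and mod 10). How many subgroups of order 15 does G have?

1

|G| = 30 and 15 | 30, so subgroups of order 15 are possible by Lagrange.
The subgroups of order 15 are: {(0,0), (0,2), (0,4), (0,6), (0,8), (1,0), (1,2), (1,4), (1,6), (1,8), (2,0), (2,2), (2,4), (2,6), (2,8)}.
So G has 1 subgroup of order 15.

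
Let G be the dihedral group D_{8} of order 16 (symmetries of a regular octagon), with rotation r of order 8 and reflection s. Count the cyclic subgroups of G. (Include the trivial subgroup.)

12

A cyclic subgroup of order d is generated by each of its φ(d) elements of order d, so the cyclic subgroups of order d number (#elements of order d)/φ(d).
Cyclic subgroups by order — order 1: 1; order 2: 9; order 4: 1; order 8: 1.
Total: 12.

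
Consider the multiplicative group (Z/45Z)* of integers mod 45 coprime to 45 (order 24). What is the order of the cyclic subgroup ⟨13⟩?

12

Compute successive powers of 13 mod 45: 13, 34, 37, 31, 43, 19, 22, 16, …; 13^12 ≡ 1 (mod 45).
So |⟨13⟩| = 12.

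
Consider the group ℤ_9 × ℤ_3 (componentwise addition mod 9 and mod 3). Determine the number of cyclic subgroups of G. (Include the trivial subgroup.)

8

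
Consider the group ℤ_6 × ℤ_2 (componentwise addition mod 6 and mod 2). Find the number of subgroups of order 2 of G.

3

|G| = 12 and 2 | 12, so subgroups of order 2 are possible by Lagrange.
The subgroups of order 2 are: {(0,0), (0,1)}; {(0,0), (3,0)}; {(0,0), (3,1)}.
So G has 3 subgroups of order 2.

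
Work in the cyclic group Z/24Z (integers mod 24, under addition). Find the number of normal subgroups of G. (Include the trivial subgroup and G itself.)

G is abelian, so every subgroup is normal.
G has 8 subgroups in total, hence 8 normal subgroups.

8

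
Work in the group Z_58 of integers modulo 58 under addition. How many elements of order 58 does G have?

28

In a cyclic group of order 58, the number of elements of order d (for d | 58) is φ(d).
φ(58) = 28.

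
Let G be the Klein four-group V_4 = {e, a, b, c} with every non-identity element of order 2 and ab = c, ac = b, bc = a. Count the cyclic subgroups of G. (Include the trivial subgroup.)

Each element a generates a cyclic subgroup ⟨a⟩; distinct elements may generate the same one (a cyclic group of order d has φ(d) generators).
Cyclic subgroups by order — order 1: 1; order 2: 3.
Total: 4.

4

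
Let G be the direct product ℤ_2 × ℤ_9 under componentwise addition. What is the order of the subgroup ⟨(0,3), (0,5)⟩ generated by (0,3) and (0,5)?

9

|⟨(0,3)⟩| = 3 and |⟨(0,5)⟩| = 9, so |H| is a multiple of lcm(3, 9) = 9 and divides |G| = 18.
Closing under the operation: H = {(0,0), (0,1), (0,2), (0,3), (0,4), (0,5), (0,6), (0,7), (0,8)}, so |H| = 9.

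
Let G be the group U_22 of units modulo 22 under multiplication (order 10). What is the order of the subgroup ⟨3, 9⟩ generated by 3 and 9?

5

|⟨3⟩| = 5 and |⟨9⟩| = 5, so |H| is a multiple of lcm(5, 5) = 5 and divides |G| = 10.
Closing under the operation: H = {1, 3, 5, 9, 15}, so |H| = 5.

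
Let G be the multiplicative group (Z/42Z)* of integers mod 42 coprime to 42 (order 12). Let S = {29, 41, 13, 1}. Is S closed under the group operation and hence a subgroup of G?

Yes

|S| = 4 divides |G| = 12, consistent with Lagrange.
S contains the identity, every element's inverse is in S, and S is closed under ·: it is a subgroup.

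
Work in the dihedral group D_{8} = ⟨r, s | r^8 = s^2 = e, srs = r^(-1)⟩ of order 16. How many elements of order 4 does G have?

2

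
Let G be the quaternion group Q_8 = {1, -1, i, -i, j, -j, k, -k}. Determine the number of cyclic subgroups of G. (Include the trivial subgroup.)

5

Each element a generates a cyclic subgroup ⟨a⟩; distinct elements may generate the same one (a cyclic group of order d has φ(d) generators).
Cyclic subgroups by order — order 1: 1; order 2: 1; order 4: 3.
Total: 5.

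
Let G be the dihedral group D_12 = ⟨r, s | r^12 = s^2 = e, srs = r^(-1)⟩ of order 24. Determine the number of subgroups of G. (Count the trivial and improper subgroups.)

34

|G| = 24, so by Lagrange every subgroup order divides 24. Divisors: 1, 2, 3, 4, 6, 8, 12, 24.
Subgroups by order — order 1: 1; order 2: 13; order 3: 1; order 4: 7; order 6: 5; order 8: 3; order 12: 3; order 24: 1.
Total: 1 + 13 + 1 + 7 + 5 + 3 + 3 + 1 = 34.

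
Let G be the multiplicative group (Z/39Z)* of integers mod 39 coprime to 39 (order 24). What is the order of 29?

Compute successive powers of 29 mod 39: 29, 22, 14, 16, 35, 1; 29^6 ≡ 1 (mod 39).
So |⟨29⟩| = 6.

6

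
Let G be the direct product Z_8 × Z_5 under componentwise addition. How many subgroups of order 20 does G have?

|G| = 40 and 20 | 40, so subgroups of order 20 are possible by Lagrange.
The subgroups of order 20 are: {(0,0), (0,1), (0,2), (0,3), (0,4), (2,0), (2,1), (2,2), (2,3), (2,4), (4,0), (4,1), (4,2), (4,3), (4,4), (6,0), (6,1), (6,2), (6,3), (6,4)}.
So G has 1 subgroup of order 20.

1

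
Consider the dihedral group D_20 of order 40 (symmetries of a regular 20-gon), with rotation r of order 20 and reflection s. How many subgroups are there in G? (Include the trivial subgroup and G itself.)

|G| = 40, so by Lagrange every subgroup order divides 40. Divisors: 1, 2, 4, 5, 8, 10, 20, 40.
Subgroups by order — order 1: 1; order 2: 21; order 4: 11; order 5: 1; order 8: 5; order 10: 5; order 20: 3; order 40: 1.
Total: 1 + 21 + 11 + 1 + 5 + 5 + 3 + 1 = 48.

48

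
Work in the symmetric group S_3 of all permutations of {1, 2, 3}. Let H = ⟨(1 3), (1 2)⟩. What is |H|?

|⟨(1 3)⟩| = 2 and |⟨(1 2)⟩| = 2, so |H| is a multiple of lcm(2, 2) = 2 and divides |G| = 6.
Closing {(1 3), (1 2)} under the group operation gives all of G, so |H| = 6.

6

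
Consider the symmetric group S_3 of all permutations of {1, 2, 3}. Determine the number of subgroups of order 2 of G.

|G| = 6 and 2 | 6, so subgroups of order 2 are possible by Lagrange.
The subgroups of order 2 are: {e, (1 2)}; {e, (1 3)}; {e, (2 3)}.
So G has 3 subgroups of order 2.

3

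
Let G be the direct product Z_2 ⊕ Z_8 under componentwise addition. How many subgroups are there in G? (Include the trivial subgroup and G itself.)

|G| = 16, so by Lagrange every subgroup order divides 16. Divisors: 1, 2, 4, 8, 16.
Subgroups by order — order 1: 1; order 2: 3; order 4: 3; order 8: 3; order 16: 1.
Total: 1 + 3 + 3 + 3 + 1 = 11.

11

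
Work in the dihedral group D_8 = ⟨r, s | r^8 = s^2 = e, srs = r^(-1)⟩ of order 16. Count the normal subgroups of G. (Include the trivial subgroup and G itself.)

G has 19 subgroups. Checking conjugation-invariance by order — order 1: 1/1 normal; order 2: 1/9 normal; order 4: 1/5 normal; order 8: 3/3 normal; order 16: 1/1 normal.
Total normal subgroups: 7.

7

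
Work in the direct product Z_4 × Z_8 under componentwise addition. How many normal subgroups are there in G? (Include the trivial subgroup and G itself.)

G is abelian, so every subgroup is normal.
G has 22 subgroups in total, hence 22 normal subgroups.

22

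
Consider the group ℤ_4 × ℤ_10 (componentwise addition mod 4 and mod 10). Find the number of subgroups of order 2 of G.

|G| = 40 and 2 | 40, so subgroups of order 2 are possible by Lagrange.
The subgroups of order 2 are: {(0,0), (0,5)}; {(0,0), (2,0)}; {(0,0), (2,5)}.
So G has 3 subgroups of order 2.

3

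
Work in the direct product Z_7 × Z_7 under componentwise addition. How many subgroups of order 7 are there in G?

|G| = 49 and 7 | 49, so subgroups of order 7 are possible by Lagrange.
The subgroups of order 7 are: {(0,0), (0,1), (0,2), (0,3), (0,4), (0,5), (0,6)}; {(0,0), (1,0), (2,0), (3,0), (4,0), (5,0), (6,0)}; {(0,0), (1,1), (2,2), (3,3), (4,4), (5,5), (6,6)}; {(0,0), (1,2), (2,4), (3,6), (4,1), (5,3), (6,5)}; … (8 in all).
So G has 8 subgroups of order 7.

8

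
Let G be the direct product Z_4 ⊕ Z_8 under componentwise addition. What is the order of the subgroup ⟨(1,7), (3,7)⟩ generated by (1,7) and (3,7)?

16

|⟨(1,7)⟩| = 8 and |⟨(3,7)⟩| = 8, so |H| is a multiple of lcm(8, 8) = 8 and divides |G| = 32.
Closing under the operation: H = {(0,0), (0,2), (0,4), (0,6), (1,1), (1,3), (1,5), (1,7), (2,0), (2,2), (2,4), (2,6), (3,1), (3,3), (3,5), (3,7)}, so |H| = 16.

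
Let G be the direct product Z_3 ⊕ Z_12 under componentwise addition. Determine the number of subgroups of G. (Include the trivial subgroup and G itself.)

18

|G| = 36, so by Lagrange every subgroup order divides 36. Divisors: 1, 2, 3, 4, 6, 9, 12, 18, 36.
Subgroups by order — order 1: 1; order 2: 1; order 3: 4; order 4: 1; order 6: 4; order 9: 1; order 12: 4; order 18: 1; order 36: 1.
Total: 1 + 1 + 4 + 1 + 4 + 1 + 4 + 1 + 1 = 18.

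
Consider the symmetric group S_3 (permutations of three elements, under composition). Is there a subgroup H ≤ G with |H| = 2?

2 | 6. A subgroup of order 2 is {e, (1 2)}.

Yes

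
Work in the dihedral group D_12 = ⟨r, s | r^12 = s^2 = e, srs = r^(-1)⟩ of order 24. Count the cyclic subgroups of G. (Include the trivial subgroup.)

18

Group the elements of G by the cyclic subgroup they generate; each cyclic subgroup of order d accounts for φ(d) elements.
Cyclic subgroups by order — order 1: 1; order 2: 13; order 3: 1; order 4: 1; order 6: 1; order 12: 1.
Total: 18.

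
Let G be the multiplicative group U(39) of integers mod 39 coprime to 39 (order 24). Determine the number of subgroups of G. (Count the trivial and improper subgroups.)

16

|G| = 24, so by Lagrange every subgroup order divides 24. Divisors: 1, 2, 3, 4, 6, 8, 12, 24.
Subgroups by order — order 1: 1; order 2: 3; order 3: 1; order 4: 3; order 6: 3; order 8: 1; order 12: 3; order 24: 1.
Total: 1 + 3 + 1 + 3 + 3 + 1 + 3 + 1 = 16.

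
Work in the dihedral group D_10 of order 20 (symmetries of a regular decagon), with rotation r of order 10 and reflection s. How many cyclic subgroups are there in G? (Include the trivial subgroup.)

Each element a generates a cyclic subgroup ⟨a⟩; distinct elements may generate the same one (a cyclic group of order d has φ(d) generators).
Cyclic subgroups by order — order 1: 1; order 2: 11; order 5: 1; order 10: 1.
Total: 14.

14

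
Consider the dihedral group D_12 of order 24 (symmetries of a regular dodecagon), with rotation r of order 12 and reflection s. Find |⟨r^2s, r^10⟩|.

|⟨r^2s⟩| = 2 and |⟨r^10⟩| = 6, so |H| is a multiple of lcm(2, 6) = 6 and divides |G| = 24.
Closing under the operation: H = {e, r^2, r^4, r^6, r^8, r^10, s, r^2s, r^4s, r^6s, r^8s, r^10s}, so |H| = 12.

12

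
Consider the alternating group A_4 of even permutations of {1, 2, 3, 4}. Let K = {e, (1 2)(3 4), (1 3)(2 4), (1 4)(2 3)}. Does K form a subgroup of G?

|K| = 4 divides |G| = 12, consistent with Lagrange.
K contains the identity, every element's inverse is in K, and K is closed under ∘: it is a subgroup.

Yes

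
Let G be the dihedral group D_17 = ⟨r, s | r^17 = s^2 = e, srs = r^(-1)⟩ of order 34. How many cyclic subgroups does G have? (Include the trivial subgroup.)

A cyclic subgroup of order d is generated by each of its φ(d) elements of order d, so the cyclic subgroups of order d number (#elements of order d)/φ(d).
Cyclic subgroups by order — order 1: 1; order 2: 17; order 17: 1.
Total: 19.

19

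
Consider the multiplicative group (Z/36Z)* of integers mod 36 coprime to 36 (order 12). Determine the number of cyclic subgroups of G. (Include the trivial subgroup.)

8

A cyclic subgroup of order d is generated by each of its φ(d) elements of order d, so the cyclic subgroups of order d number (#elements of order d)/φ(d).
Cyclic subgroups by order — order 1: 1; order 2: 3; order 3: 1; order 6: 3.
Total: 8.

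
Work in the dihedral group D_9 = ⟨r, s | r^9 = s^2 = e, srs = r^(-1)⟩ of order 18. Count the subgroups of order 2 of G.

9

|G| = 18 and 2 | 18, so subgroups of order 2 are possible by Lagrange.
The subgroups of order 2 are: {e, r^2s}; {e, r^3s}; {e, r^4s}; {e, r^5s}; … (9 in all).
So G has 9 subgroups of order 2.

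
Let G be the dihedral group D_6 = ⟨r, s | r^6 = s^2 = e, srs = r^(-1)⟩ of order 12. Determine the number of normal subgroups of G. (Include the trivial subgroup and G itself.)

G has 16 subgroups. Checking conjugation-invariance by order — order 1: 1/1 normal; order 2: 1/7 normal; order 3: 1/1 normal; order 4: 0/3 normal; order 6: 3/3 normal; order 12: 1/1 normal.
Total normal subgroups: 7.

7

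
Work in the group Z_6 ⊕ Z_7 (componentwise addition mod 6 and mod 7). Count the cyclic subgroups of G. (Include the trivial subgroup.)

8

Group the elements of G by the cyclic subgroup they generate; each cyclic subgroup of order d accounts for φ(d) elements.
Cyclic subgroups by order — order 1: 1; order 2: 1; order 3: 1; order 6: 1; order 7: 1; order 14: 1; order 21: 1; order 42: 1.
Total: 8.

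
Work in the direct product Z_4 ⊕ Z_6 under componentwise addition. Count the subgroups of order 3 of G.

|G| = 24 and 3 | 24, so subgroups of order 3 are possible by Lagrange.
The subgroups of order 3 are: {(0,0), (0,2), (0,4)}.
So G has 1 subgroup of order 3.

1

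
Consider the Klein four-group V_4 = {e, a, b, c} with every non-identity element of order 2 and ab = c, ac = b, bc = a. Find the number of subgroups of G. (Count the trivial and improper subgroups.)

5

|G| = 4, so by Lagrange every subgroup order divides 4. Divisors: 1, 2, 4.
Subgroups by order — order 1: 1; order 2: 3; order 4: 1.
Total: 1 + 3 + 1 = 5.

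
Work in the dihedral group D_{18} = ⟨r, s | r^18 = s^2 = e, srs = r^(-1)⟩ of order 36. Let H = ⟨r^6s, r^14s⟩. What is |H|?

18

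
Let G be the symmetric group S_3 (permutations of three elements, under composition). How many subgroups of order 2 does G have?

|G| = 6 and 2 | 6, so subgroups of order 2 are possible by Lagrange.
The subgroups of order 2 are: {e, (1 2)}; {e, (1 3)}; {e, (2 3)}.
So G has 3 subgroups of order 2.

3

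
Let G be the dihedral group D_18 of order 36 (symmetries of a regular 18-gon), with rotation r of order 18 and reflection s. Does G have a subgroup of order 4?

Yes

4 | 36. A subgroup of order 4 is {e, r^9, rs, r^10s}.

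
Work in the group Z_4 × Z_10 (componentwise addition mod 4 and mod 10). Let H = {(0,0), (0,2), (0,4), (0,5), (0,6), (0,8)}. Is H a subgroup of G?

|H| = 6 does not divide |G| = 40, so by Lagrange H is not a subgroup.

No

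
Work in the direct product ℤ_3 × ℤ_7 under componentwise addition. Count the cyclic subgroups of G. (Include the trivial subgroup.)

Each element a generates a cyclic subgroup ⟨a⟩; distinct elements may generate the same one (a cyclic group of order d has φ(d) generators).
Cyclic subgroups by order — order 1: 1; order 3: 1; order 7: 1; order 21: 1.
Total: 4.

4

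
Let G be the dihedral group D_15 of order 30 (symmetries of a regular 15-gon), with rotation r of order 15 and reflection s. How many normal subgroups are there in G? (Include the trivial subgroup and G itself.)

5

G has 28 subgroups. Checking conjugation-invariance by order — order 1: 1/1 normal; order 2: 0/15 normal; order 3: 1/1 normal; order 5: 1/1 normal; order 6: 0/5 normal; order 10: 0/3 normal; order 15: 1/1 normal; order 30: 1/1 normal.
Total normal subgroups: 5.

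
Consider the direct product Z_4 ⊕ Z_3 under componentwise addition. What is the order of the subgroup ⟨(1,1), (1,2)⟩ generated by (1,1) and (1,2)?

|⟨(1,1)⟩| = 12 and |⟨(1,2)⟩| = 12, so |H| is a multiple of lcm(12, 12) = 12 and divides |G| = 12.
Closing {(1,1), (1,2)} under the group operation gives all of G, so |H| = 12.

12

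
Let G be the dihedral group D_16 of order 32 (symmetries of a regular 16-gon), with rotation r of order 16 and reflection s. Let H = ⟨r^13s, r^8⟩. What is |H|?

|⟨r^13s⟩| = 2 and |⟨r^8⟩| = 2, so |H| is a multiple of lcm(2, 2) = 2 and divides |G| = 32.
Closing under the operation: H = {e, r^8, r^5s, r^13s}, so |H| = 4.

4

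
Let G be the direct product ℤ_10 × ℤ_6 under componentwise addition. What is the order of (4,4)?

15

The order of (4,4) in Z_10 × Z_6 is lcm(ord(4) in Z_10, ord(4) in Z_6).
ord(4) = 5 and ord(4) = 3, so |⟨(4,4)⟩| = lcm(5, 3) = 15.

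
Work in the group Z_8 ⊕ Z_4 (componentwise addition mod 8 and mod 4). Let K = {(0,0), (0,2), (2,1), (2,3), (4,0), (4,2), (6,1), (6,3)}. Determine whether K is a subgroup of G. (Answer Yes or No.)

Yes

|K| = 8 divides |G| = 32, consistent with Lagrange.
K contains the identity, every element's inverse is in K, and K is closed under +: it is a subgroup.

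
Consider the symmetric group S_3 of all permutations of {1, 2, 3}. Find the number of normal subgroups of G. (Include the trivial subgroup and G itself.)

G has 6 subgroups. Checking conjugation-invariance by order — order 1: 1/1 normal; order 2: 0/3 normal; order 3: 1/1 normal; order 6: 1/1 normal.
Total normal subgroups: 3.

3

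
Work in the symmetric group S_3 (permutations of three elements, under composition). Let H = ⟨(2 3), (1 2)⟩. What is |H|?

6

|⟨(2 3)⟩| = 2 and |⟨(1 2)⟩| = 2, so |H| is a multiple of lcm(2, 2) = 2 and divides |G| = 6.
Closing {(2 3), (1 2)} under the group operation gives all of G, so |H| = 6.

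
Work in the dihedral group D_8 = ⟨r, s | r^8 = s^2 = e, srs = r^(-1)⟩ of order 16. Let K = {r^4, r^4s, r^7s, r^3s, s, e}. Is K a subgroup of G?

No

|K| = 6 does not divide |G| = 16, so by Lagrange K is not a subgroup.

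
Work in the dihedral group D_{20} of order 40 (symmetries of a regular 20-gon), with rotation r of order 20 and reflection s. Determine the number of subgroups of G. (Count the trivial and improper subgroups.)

48

|G| = 40, so by Lagrange every subgroup order divides 40. Divisors: 1, 2, 4, 5, 8, 10, 20, 40.
Subgroups by order — order 1: 1; order 2: 21; order 4: 11; order 5: 1; order 8: 5; order 10: 5; order 20: 3; order 40: 1.
Total: 1 + 21 + 11 + 1 + 5 + 5 + 3 + 1 = 48.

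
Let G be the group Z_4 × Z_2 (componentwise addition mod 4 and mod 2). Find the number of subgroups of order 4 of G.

|G| = 8 and 4 | 8, so subgroups of order 4 are possible by Lagrange.
The subgroups of order 4 are: {(0,0), (0,1), (2,0), (2,1)}; {(0,0), (1,0), (2,0), (3,0)}; {(0,0), (1,1), (2,0), (3,1)}.
So G has 3 subgroups of order 4.

3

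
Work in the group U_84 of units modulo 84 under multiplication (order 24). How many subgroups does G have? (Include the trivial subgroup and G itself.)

32

|G| = 24, so by Lagrange every subgroup order divides 24. Divisors: 1, 2, 3, 4, 6, 8, 12, 24.
Subgroups by order — order 1: 1; order 2: 7; order 3: 1; order 4: 7; order 6: 7; order 8: 1; order 12: 7; order 24: 1.
Total: 1 + 7 + 1 + 7 + 7 + 1 + 7 + 1 = 32.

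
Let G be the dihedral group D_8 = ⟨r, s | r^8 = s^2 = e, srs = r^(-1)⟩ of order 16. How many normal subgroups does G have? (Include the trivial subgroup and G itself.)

G has 19 subgroups. Checking conjugation-invariance by order — order 1: 1/1 normal; order 2: 1/9 normal; order 4: 1/5 normal; order 8: 3/3 normal; order 16: 1/1 normal.
Total normal subgroups: 7.

7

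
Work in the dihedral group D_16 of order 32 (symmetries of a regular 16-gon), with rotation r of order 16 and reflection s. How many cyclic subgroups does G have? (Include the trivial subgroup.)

Each element a generates a cyclic subgroup ⟨a⟩; distinct elements may generate the same one (a cyclic group of order d has φ(d) generators).
Cyclic subgroups by order — order 1: 1; order 2: 17; order 4: 1; order 8: 1; order 16: 1.
Total: 21.

21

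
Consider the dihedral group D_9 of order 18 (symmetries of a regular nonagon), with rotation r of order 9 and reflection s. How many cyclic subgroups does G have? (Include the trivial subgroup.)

Group the elements of G by the cyclic subgroup they generate; each cyclic subgroup of order d accounts for φ(d) elements.
Cyclic subgroups by order — order 1: 1; order 2: 9; order 3: 1; order 9: 1.
Total: 12.

12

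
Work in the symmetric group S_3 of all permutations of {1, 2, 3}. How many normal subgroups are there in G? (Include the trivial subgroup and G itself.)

3

G has 6 subgroups. Checking conjugation-invariance by order — order 1: 1/1 normal; order 2: 0/3 normal; order 3: 1/1 normal; order 6: 1/1 normal.
Total normal subgroups: 3.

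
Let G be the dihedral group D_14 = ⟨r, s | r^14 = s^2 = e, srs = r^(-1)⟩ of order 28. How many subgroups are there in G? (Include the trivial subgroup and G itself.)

28

|G| = 28, so by Lagrange every subgroup order divides 28. Divisors: 1, 2, 4, 7, 14, 28.
Subgroups by order — order 1: 1; order 2: 15; order 4: 7; order 7: 1; order 14: 3; order 28: 1.
Total: 1 + 15 + 7 + 1 + 3 + 1 = 28.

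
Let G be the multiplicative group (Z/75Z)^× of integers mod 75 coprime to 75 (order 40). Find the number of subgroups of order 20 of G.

|G| = 40 and 20 | 40, so subgroups of order 20 are possible by Lagrange.
The subgroups of order 20 are: {1, 4, 11, 14, 16, 19, 26, 29, 31, 34, 41, 44, 46, 49, 56, 59, 61, 64, 71, 74}; {1, 4, 7, 13, 16, 19, 22, 28, 31, 34, 37, 43, 46, 49, 52, 58, 61, 64, 67, 73}; {1, 2, 4, 8, 16, 17, 19, 23, 31, 32, 34, 38, 46, 47, 49, 53, 61, 62, 64, 68}.
So G has 3 subgroups of order 20.

3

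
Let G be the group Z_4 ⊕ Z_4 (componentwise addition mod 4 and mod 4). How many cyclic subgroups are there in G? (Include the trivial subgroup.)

10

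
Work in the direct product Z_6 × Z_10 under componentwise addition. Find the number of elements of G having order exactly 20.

0

An element (a,b) has order lcm(ord(a), ord(b)); count pairs with lcm equal to 20.
Enumerating gives 0 such elements.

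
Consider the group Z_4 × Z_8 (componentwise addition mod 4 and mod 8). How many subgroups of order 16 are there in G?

3

|G| = 32 and 16 | 32, so subgroups of order 16 are possible by Lagrange.
The subgroups of order 16 are: {(0,0), (0,1), (0,2), (0,3), (0,4), (0,5), (0,6), (0,7), (2,0), (2,1), (2,2), (2,3), (2,4), (2,5), (2,6), (2,7)}; {(0,0), (0,2), (0,4), (0,6), (1,0), (1,2), (1,4), (1,6), (2,0), (2,2), (2,4), (2,6), (3,0), (3,2), (3,4), (3,6)}; {(0,0), (0,2), (0,4), (0,6), (1,1), (1,3), (1,5), (1,7), (2,0), (2,2), (2,4), (2,6), (3,1), (3,3), (3,5), (3,7)}.
So G has 3 subgroups of order 16.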